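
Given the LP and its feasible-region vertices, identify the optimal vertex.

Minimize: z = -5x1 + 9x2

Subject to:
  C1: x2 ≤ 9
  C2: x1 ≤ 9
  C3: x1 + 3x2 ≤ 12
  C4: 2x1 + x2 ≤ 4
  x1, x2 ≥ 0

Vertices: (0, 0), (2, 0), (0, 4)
Evaluating z = -5x1 + 9x2 at each vertex:
  (0, 0): z = 0
  (2, 0): z = -10
  (0, 4): z = 36

The smallest value is z = -10, attained at (2, 0).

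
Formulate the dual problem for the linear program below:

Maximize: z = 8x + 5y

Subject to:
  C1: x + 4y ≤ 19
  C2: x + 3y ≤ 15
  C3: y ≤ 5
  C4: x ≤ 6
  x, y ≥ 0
Minimize: z = 19y1 + 15y2 + 5y3 + 6y4

Subject to:
  C1: -y1 - y2 - y4 ≤ -8
  C2: -4y1 - 3y2 - y3 ≤ -5
  y1, y2, y3, y4 ≥ 0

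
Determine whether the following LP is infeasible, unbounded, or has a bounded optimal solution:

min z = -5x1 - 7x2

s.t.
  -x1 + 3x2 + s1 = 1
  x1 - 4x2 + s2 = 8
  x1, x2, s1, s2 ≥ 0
Feasible point: (0, 0) satisfies every constraint, so the LP is feasible.
Direction d = (3, 1): for each constraint row a, a·d ≤ 0 —
  (-1)(3) + (3)(1) = 0 ≤ 0
  (1)(3) + (-4)(1) = -1 ≤ 0
and d ≥ 0, so (0, 0) + t·d stays feasible for every t ≥ 0. Along this ray z = -5x1 - 7x2 changes by -22 per unit t, so z → −∞.

Unbounded — the objective can decrease without bound over the feasible region.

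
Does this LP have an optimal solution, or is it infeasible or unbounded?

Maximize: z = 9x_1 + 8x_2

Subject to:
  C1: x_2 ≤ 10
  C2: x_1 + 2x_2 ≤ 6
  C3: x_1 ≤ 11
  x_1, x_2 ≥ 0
The point (6, 0) satisfies every constraint, so the LP is feasible; the constraints give x_1 ≤ 11 and x_2 ≤ 10, which with x_1, x_2 ≥ 0 keep the feasible region inside a bounded box. A feasible, bounded LP attains a finite optimum at a vertex.

Evaluating z = 9x_1 + 8x_2 at each vertex:
  (0, 0): z = 0
  (6, 0): z = 54
  (0, 3): z = 24

Bounded optimum: z* = 54 at (6, 0).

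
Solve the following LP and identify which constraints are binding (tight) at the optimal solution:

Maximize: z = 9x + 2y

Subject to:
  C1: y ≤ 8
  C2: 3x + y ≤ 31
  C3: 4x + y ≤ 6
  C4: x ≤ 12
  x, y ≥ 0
Optimal: x = 1.5, y = 0
Slack at optimum:
  C1: slack = 8
  C2: slack = 26.5
  C3: slack = 0 (binding)
  C4: slack = 10.5
  x ≥ 0: x = 1.5
  y ≥ 0: y = 0 (binding)
Binding constraints: C3, y ≥ 0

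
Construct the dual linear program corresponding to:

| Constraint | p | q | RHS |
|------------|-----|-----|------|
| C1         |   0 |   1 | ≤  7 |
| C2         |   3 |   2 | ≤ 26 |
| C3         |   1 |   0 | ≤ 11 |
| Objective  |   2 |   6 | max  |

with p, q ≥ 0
Minimize: z = 7y1 + 26y2 + 11y3

Subject to:
  C1: -3y2 - y3 ≤ -2
  C2: -y1 - 2y2 ≤ -6
  y1, y2, y3 ≥ 0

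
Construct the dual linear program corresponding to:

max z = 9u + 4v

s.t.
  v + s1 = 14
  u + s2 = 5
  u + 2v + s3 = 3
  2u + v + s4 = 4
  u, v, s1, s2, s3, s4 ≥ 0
Minimize: z = 14y1 + 5y2 + 3y3 + 4y4

Subject to:
  C1: -y2 - y3 - 2y4 ≤ -9
  C2: -y1 - 2y3 - y4 ≤ -4
  y1, y2, y3, y4 ≥ 0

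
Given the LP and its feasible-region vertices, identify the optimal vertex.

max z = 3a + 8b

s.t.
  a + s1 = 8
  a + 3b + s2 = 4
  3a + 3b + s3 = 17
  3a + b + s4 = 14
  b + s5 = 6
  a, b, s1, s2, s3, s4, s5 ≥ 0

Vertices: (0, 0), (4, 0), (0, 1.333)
Evaluating z = 3a + 8b at each vertex:
  (0, 0): z = 0
  (4, 0): z = 12
  (0, 1.333): z = 10.67

The largest value is z = 12, attained at (4, 0).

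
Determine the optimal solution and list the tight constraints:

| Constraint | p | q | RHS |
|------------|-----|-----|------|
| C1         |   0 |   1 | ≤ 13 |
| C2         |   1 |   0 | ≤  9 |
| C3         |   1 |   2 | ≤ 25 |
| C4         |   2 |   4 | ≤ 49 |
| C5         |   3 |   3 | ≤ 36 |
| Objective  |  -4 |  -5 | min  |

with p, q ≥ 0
Optimal: p = 0, q = 12
Binding: C5, p ≥ 0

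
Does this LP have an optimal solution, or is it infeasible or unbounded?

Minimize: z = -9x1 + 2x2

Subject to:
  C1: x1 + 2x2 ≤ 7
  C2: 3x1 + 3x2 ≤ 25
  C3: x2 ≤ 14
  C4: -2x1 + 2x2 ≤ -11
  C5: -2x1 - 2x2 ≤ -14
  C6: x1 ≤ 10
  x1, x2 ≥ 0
The point (7, 0) satisfies every constraint, so the LP is feasible; the constraints give x1 ≤ 10 and x2 ≤ 14, which with x1, x2 ≥ 0 keep the feasible region inside a bounded box. A feasible, bounded LP attains a finite optimum at a vertex.

Evaluating z = -9x1 + 2x2 at each vertex:
  (7, 0): z = -63

Bounded optimum: z* = -63 at (7, 0).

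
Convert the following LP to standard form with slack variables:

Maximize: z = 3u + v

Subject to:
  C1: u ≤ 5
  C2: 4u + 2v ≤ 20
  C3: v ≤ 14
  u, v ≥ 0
max z = 3u + v

s.t.
  u + s1 = 5
  4u + 2v + s2 = 20
  v + s3 = 14
  u, v, s1, s2, s3 ≥ 0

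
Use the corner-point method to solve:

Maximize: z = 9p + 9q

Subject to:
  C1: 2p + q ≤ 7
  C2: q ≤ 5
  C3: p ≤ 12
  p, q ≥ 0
p = 1, q = 5, z = 54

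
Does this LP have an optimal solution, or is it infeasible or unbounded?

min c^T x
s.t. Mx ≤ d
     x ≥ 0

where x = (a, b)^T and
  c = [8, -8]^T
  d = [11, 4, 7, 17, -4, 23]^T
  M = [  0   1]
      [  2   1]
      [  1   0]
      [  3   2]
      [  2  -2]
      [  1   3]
The point (0, 4) satisfies every constraint, so the LP is feasible; the constraints give a ≤ 7 and b ≤ 11, which with a, b ≥ 0 keep the feasible region inside a bounded box. A feasible, bounded LP attains a finite optimum at a vertex.

Evaluating z = 8a - 8b at each vertex:
  (0, 2): z = -16
  (0.6667, 2.667): z = -16
  (0, 4): z = -32

The LP has an optimal solution: (0, 4) with z = -32.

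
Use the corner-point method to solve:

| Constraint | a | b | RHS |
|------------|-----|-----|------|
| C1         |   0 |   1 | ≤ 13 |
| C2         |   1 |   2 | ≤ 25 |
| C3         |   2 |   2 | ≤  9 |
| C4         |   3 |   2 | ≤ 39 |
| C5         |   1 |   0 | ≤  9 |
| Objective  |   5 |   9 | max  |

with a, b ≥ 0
Each vertex is the intersection of two constraint boundaries that also satisfies all remaining constraints:
  a = 0 and b = 0 → (0, 0)
  2a + 2b = 9 and b = 0 → (4.5, 0)
  2a + 2b = 9 and a = 0 → (0, 4.5)

Evaluating z = 5a + 9b at each vertex:
  (0, 0): z = 0
  (4.5, 0): z = 22.5
  (0, 4.5): z = 40.5

The maximum is at (0, 4.5) with z = 40.5.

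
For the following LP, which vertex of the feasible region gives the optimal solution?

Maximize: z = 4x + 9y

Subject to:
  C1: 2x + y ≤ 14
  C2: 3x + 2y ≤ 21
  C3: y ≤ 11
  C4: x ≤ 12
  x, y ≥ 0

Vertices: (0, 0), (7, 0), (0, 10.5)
(0, 10.5) with z = 94.5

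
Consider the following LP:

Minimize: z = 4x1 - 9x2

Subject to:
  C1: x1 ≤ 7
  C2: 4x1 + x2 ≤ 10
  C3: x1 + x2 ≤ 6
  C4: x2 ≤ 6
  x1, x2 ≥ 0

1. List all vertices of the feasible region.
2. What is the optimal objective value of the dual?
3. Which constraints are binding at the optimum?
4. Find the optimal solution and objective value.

1. (0, 0), (2.5, 0), (1.333, 4.667), (0, 6)
2. -54 (by strong duality, equal to the primal optimum)
3. C3, C4, x1 ≥ 0
4. x1 = 0, x2 = 6, z = -54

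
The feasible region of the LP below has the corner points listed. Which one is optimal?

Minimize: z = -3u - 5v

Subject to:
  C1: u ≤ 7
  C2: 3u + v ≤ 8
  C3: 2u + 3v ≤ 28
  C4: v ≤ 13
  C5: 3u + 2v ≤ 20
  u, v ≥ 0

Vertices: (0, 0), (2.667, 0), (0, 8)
Evaluating z = -3u - 5v at each vertex:
  (0, 0): z = 0
  (2.667, 0): z = -8
  (0, 8): z = -40

The smallest value is z = -40, attained at (0, 8).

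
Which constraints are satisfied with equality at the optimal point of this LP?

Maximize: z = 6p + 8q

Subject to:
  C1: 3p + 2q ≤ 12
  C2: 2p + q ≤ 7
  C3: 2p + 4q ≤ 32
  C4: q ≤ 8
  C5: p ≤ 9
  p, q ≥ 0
Optimal: p = 0, q = 6
Binding: C1, p ≥ 0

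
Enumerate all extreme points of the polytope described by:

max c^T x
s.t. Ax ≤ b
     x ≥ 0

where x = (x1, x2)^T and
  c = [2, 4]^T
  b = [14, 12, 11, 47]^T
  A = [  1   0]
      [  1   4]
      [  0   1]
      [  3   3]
Each vertex is the intersection of two constraint boundaries that also satisfies all remaining constraints:
  x1 = 0 and x2 = 0 → (0, 0)
  x1 + 4x2 = 12 and x2 = 0 → (12, 0)
  x1 + 4x2 = 12 and x1 = 0 → (0, 3)

Vertices: (0, 0), (12, 0), (0, 3)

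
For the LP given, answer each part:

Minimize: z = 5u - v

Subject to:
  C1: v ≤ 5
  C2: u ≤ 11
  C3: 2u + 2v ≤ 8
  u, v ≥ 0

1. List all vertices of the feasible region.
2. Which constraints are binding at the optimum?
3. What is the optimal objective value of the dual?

1. (0, 0), (4, 0), (0, 4)
2. C3, u ≥ 0
3. -4 (by strong duality, equal to the primal optimum)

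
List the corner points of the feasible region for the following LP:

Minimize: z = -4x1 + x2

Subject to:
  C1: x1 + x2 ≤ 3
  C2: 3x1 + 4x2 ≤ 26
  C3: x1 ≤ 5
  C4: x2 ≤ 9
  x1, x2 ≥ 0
Each vertex is the intersection of two constraint boundaries that also satisfies all remaining constraints:
  x1 = 0 and x2 = 0 → (0, 0)
  x1 + x2 = 3 and x2 = 0 → (3, 0)
  x1 + x2 = 3 and x1 = 0 → (0, 3)

Vertices: (0, 0), (3, 0), (0, 3)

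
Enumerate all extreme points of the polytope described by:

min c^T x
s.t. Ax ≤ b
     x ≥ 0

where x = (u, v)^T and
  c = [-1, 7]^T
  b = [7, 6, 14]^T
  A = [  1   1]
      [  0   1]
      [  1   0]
Each vertex is the intersection of two constraint boundaries that also satisfies all remaining constraints:
  u = 0 and v = 0 → (0, 0)
  u + v = 7 and v = 0 → (7, 0)
  u + v = 7 and v = 6 → (1, 6)
  v = 6 and u = 0 → (0, 6)

Vertices: (0, 0), (7, 0), (1, 6), (0, 6)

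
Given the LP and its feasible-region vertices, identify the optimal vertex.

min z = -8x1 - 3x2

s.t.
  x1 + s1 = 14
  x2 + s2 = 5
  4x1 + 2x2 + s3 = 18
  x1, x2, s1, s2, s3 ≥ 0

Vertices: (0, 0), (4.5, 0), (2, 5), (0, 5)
Evaluating z = -8x1 - 3x2 at each vertex:
  (0, 0): z = 0
  (4.5, 0): z = -36
  (2, 5): z = -31
  (0, 5): z = -15

The smallest value is z = -36, attained at (4.5, 0).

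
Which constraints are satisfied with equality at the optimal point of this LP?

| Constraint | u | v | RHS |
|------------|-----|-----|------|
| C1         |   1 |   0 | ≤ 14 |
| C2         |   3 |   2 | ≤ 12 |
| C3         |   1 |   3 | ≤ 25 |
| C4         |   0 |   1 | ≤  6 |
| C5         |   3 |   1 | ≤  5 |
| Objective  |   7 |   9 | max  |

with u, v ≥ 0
Optimal: u = 0, v = 5
Binding: C5, u ≥ 0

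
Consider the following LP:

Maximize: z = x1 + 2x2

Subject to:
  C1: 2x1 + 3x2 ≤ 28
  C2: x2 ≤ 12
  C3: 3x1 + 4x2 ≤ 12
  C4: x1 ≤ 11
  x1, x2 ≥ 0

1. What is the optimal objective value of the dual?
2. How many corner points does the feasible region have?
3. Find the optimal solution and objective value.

1. 6 (by strong duality, equal to the primal optimum)
2. 3
3. x1 = 0, x2 = 3, z = 6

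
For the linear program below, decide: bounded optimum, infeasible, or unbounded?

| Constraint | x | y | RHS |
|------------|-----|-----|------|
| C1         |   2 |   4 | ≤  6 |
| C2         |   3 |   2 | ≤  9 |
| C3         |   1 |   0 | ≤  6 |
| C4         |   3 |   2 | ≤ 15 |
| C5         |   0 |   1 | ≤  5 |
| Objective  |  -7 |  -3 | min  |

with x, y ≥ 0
The point (3, 0) satisfies every constraint, so the LP is feasible; the constraints give x ≤ 6 and y ≤ 5, which with x, y ≥ 0 keep the feasible region inside a bounded box. A feasible, bounded LP attains a finite optimum at a vertex.

Evaluating z = -7x - 3y at each vertex:
  (0, 0): z = 0
  (3, 0): z = -21
  (0, 1.5): z = -4.5

Feasible with finite optimum z* = -21 at (3, 0).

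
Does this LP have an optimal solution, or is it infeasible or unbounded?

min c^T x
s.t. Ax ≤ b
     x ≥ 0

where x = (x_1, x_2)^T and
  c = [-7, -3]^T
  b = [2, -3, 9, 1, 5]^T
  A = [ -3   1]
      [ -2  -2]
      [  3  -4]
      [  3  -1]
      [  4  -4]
Feasible point: (0, 2) satisfies every constraint, so the LP is feasible.
Direction d = (1, 3): for each constraint row a, a·d ≤ 0 —
  (-3)(1) + (1)(3) = 0 ≤ 0
  (-2)(1) + (-2)(3) = -8 ≤ 0
  (3)(1) + (-4)(3) = -9 ≤ 0
  (3)(1) + (-1)(3) = 0 ≤ 0
  (4)(1) + (-4)(3) = -8 ≤ 0
and d ≥ 0, so (0, 2) + t·d stays feasible for every t ≥ 0. Along this ray z = -7x_1 - 3x_2 changes by -16 per unit t, so z → −∞.

The LP is unbounded; z can be made arbitrarily small.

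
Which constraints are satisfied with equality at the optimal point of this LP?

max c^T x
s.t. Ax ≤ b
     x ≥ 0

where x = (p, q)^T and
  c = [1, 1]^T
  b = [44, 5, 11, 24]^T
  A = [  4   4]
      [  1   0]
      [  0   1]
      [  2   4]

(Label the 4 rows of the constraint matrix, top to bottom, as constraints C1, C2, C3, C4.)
Optimal: p = 5, q = 3.5
Binding: C2, C4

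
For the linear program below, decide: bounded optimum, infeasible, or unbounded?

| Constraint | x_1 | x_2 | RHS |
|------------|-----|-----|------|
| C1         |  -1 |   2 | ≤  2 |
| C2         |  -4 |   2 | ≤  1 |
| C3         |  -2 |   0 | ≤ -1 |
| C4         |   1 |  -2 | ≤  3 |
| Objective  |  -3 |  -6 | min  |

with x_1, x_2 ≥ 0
Feasible point: (1, 0) satisfies every constraint, so the LP is feasible.
Direction d = (2, 1): for each constraint row a, a·d ≤ 0 —
  (-1)(2) + (2)(1) = 0 ≤ 0
  (-4)(2) + (2)(1) = -6 ≤ 0
  (-2)(2) + (0)(1) = -4 ≤ 0
  (1)(2) + (-2)(1) = 0 ≤ 0
and d ≥ 0, so (1, 0) + t·d stays feasible for every t ≥ 0. Along this ray z = -3x_1 - 6x_2 changes by -12 per unit t, so z → −∞.

Unbounded — the objective can decrease without bound over the feasible region.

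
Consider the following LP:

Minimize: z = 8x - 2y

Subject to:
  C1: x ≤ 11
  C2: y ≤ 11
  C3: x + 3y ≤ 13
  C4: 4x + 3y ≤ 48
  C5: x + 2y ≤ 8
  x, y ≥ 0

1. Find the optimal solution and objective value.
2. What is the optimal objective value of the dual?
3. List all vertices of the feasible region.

1. x = 0, y = 4, z = -8
2. -8 (by strong duality, equal to the primal optimum)
3. (0, 0), (8, 0), (0, 4)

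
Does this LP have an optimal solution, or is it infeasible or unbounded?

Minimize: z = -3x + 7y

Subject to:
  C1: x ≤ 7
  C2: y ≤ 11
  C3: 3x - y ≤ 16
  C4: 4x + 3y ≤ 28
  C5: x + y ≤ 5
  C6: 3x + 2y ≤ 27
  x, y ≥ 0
The point (5, 0) satisfies every constraint, so the LP is feasible; the constraints give x ≤ 7 and y ≤ 11, which with x, y ≥ 0 keep the feasible region inside a bounded box. A feasible, bounded LP attains a finite optimum at a vertex.

Evaluating z = -3x + 7y at each vertex:
  (0, 0): z = 0
  (5, 0): z = -15
  (0, 5): z = 35

Feasible with finite optimum z* = -15 at (5, 0).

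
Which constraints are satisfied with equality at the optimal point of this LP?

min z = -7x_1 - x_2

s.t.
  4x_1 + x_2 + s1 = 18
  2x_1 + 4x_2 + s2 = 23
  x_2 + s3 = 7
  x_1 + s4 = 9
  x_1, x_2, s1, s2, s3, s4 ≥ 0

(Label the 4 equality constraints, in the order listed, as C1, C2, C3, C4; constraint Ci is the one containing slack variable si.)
Optimal: x_1 = 4.5, x_2 = 0
Slack at optimum:
  C1: slack = 0 (binding)
  C2: slack = 14
  C3: slack = 7
  C4: slack = 4.5
  x_1 ≥ 0: x_1 = 4.5
  x_2 ≥ 0: x_2 = 0 (binding)
Binding constraints: C1, x_2 ≥ 0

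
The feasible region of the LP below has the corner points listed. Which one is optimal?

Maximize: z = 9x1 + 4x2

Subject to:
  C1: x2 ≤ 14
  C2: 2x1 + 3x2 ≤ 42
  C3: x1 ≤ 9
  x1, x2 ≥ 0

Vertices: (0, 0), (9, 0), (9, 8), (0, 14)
(9, 8) with z = 113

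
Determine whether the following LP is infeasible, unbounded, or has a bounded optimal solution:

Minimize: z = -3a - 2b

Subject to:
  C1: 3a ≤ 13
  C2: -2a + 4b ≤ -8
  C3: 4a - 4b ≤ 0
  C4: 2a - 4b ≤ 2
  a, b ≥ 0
C4 requires 2a - 4b ≤ 2, while C2 (-2a + 4b ≤ -8) is equivalent to 2a - 4b ≥ 8. Together they would need 8 ≤ 2a - 4b ≤ 2, which is impossible since 8 > 2. No point satisfies all constraints.

The feasible region is empty; the LP is infeasible.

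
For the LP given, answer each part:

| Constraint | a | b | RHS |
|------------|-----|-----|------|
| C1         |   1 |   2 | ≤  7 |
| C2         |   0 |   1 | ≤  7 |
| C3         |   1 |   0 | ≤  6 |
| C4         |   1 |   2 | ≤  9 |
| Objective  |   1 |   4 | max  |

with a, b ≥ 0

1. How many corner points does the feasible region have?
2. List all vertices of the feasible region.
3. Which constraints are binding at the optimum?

1. 4
2. (0, 0), (6, 0), (6, 0.5), (0, 3.5)
3. C1, a ≥ 0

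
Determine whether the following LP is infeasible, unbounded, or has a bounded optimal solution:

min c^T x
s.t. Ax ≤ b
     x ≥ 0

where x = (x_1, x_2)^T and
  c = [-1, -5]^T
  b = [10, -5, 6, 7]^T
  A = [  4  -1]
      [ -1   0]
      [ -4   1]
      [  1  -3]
Feasible point: (5, 10) satisfies every constraint, so the LP is feasible.
Direction d = (1, 4): for each constraint row a, a·d ≤ 0 —
  (4)(1) + (-1)(4) = 0 ≤ 0
  (-1)(1) + (0)(4) = -1 ≤ 0
  (-4)(1) + (1)(4) = 0 ≤ 0
  (1)(1) + (-3)(4) = -11 ≤ 0
and d ≥ 0, so (5, 10) + t·d stays feasible for every t ≥ 0. Along this ray z = -x_1 - 5x_2 changes by -21 per unit t, so z → −∞.

The LP is unbounded; z can be made arbitrarily small.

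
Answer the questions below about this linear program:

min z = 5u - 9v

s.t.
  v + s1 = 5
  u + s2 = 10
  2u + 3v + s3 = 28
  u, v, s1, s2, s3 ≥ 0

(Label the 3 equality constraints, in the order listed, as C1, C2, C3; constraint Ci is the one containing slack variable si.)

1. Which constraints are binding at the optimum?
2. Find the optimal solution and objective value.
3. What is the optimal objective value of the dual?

1. C1, u ≥ 0
2. u = 0, v = 5, z = -45
3. -45 (by strong duality, equal to the primal optimum)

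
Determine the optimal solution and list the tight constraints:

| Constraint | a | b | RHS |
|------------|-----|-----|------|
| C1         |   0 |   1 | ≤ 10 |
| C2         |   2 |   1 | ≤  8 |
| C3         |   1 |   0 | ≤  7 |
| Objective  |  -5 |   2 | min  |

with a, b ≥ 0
Optimal: a = 4, b = 0
Slack at optimum:
  C1: slack = 10
  C2: slack = 0 (binding)
  C3: slack = 3
  a ≥ 0: a = 4
  b ≥ 0: b = 0 (binding)
Binding constraints: C2, b ≥ 0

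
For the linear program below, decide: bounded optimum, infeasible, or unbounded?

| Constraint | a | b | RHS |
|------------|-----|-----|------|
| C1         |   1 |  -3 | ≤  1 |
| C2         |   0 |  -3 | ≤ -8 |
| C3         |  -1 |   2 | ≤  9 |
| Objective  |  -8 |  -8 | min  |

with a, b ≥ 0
Feasible point: (0, 3) satisfies every constraint, so the LP is feasible.
Direction d = (3, 1): for each constraint row a, a·d ≤ 0 —
  (1)(3) + (-3)(1) = 0 ≤ 0
  (0)(3) + (-3)(1) = -3 ≤ 0
  (-1)(3) + (2)(1) = -1 ≤ 0
and d ≥ 0, so (0, 3) + t·d stays feasible for every t ≥ 0. Along this ray z = -8a - 8b changes by -32 per unit t, so z → −∞.

Unbounded — the objective can decrease without bound over the feasible region.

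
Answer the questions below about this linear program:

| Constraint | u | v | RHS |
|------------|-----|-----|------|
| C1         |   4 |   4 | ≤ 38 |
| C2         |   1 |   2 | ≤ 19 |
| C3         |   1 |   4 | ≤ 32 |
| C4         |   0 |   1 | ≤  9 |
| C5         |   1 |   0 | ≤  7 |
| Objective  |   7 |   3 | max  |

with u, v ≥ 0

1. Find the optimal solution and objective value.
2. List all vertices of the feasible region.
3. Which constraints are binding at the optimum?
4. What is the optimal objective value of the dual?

1. u = 7, v = 2.5, z = 56.5
2. (0, 0), (7, 0), (7, 2.5), (2, 7.5), (0, 8)
3. C1, C5
4. 56.5 (by strong duality, equal to the primal optimum)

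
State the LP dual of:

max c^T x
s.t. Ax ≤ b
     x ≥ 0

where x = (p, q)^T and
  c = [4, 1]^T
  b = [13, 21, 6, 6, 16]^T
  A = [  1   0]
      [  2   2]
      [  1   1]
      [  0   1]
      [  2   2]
Minimize: z = 13y1 + 21y2 + 6y3 + 6y4 + 16y5

Subject to:
  C1: -y1 - 2y2 - y3 - 2y5 ≤ -4
  C2: -2y2 - y3 - y4 - 2y5 ≤ -1
  y1, y2, y3, y4, y5 ≥ 0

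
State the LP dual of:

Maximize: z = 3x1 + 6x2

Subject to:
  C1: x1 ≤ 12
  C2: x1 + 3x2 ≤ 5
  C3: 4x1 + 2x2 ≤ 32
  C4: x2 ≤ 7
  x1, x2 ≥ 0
Minimize: z = 12y1 + 5y2 + 32y3 + 7y4

Subject to:
  C1: -y1 - y2 - 4y3 ≤ -3
  C2: -3y2 - 2y3 - y4 ≤ -6
  y1, y2, y3, y4 ≥ 0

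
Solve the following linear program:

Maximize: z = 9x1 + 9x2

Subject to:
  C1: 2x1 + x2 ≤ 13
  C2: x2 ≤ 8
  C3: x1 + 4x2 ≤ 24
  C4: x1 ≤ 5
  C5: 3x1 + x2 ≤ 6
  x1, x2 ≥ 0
Each vertex is the intersection of two constraint boundaries that also satisfies all remaining constraints:
  x1 = 0 and x2 = 0 → (0, 0)
  3x1 + x2 = 6 and x2 = 0 → (2, 0)
  x1 + 4x2 = 24 and 3x1 + x2 = 6 → (0, 6)

Evaluating z = 9x1 + 9x2 at each vertex:
  (0, 0): z = 0
  (2, 0): z = 18
  (0, 6): z = 54

The maximum is at (0, 6) with z = 54.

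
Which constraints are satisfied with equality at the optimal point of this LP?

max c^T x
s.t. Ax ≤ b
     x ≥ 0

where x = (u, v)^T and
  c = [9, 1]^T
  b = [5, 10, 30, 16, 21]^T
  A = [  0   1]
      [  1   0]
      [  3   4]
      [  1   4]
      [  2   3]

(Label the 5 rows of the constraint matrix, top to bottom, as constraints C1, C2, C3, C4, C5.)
Optimal: u = 10, v = 0
Slack at optimum:
  C1: slack = 5
  C2: slack = 0 (binding)
  C3: slack = 0 (binding)
  C4: slack = 6
  C5: slack = 1
  u ≥ 0: u = 10
  v ≥ 0: v = 0 (binding)
Binding constraints: C2, C3, v ≥ 0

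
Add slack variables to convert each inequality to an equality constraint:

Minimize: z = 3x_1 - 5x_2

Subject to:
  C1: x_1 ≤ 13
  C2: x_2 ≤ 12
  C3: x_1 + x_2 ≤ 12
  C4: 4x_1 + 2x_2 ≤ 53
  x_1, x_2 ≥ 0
min z = 3x_1 - 5x_2

s.t.
  x_1 + s1 = 13
  x_2 + s2 = 12
  x_1 + x_2 + s3 = 12
  4x_1 + 2x_2 + s4 = 53
  x_1, x_2, s1, s2, s3, s4 ≥ 0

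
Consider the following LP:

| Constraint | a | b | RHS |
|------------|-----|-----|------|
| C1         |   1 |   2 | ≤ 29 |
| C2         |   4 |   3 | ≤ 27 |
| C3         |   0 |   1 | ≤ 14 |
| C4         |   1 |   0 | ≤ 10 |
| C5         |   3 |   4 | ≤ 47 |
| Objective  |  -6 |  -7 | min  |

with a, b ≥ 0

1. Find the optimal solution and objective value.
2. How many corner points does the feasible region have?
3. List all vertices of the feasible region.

1. a = 0, b = 9, z = -63
2. 3
3. (0, 0), (6.75, 0), (0, 9)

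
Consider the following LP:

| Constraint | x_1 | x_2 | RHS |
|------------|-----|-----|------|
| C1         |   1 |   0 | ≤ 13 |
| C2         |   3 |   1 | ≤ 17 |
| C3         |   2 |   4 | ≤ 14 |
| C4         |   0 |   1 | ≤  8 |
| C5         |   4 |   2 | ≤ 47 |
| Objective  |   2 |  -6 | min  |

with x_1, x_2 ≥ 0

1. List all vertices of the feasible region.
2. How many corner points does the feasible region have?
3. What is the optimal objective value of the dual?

1. (0, 0), (5.667, 0), (5.4, 0.8), (0, 3.5)
2. 4
3. -21 (by strong duality, equal to the primal optimum)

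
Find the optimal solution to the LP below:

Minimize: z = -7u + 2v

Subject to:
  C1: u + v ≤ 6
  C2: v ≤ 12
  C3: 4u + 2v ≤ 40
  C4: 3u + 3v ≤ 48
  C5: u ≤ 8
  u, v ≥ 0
u = 6, v = 0, z = -42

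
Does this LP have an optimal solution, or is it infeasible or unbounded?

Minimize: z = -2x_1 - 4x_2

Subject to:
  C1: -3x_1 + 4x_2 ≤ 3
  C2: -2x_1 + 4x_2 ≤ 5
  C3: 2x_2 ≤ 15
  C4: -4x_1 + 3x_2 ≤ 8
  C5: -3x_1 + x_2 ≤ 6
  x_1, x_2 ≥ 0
Feasible point: (0, 0) satisfies every constraint, so the LP is feasible.
Direction d = (1, 0): for each constraint row a, a·d ≤ 0 —
  (-3)(1) + (4)(0) = -3 ≤ 0
  (-2)(1) + (4)(0) = -2 ≤ 0
  (0)(1) + (2)(0) = 0 ≤ 0
  (-4)(1) + (3)(0) = -4 ≤ 0
  (-3)(1) + (1)(0) = -3 ≤ 0
and d ≥ 0, so (0, 0) + t·d stays feasible for every t ≥ 0. Along this ray z = -2x_1 - 4x_2 changes by -2 per unit t, so z → −∞.

The LP is unbounded; z can be made arbitrarily small.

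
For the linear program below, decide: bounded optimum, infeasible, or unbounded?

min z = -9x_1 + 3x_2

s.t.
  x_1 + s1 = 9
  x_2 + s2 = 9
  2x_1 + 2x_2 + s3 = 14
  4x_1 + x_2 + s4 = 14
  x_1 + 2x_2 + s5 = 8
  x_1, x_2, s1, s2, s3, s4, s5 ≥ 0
The point (3.5, 0) satisfies every constraint, so the LP is feasible; the constraints give x_1 ≤ 9 and x_2 ≤ 9, which with x_1, x_2 ≥ 0 keep the feasible region inside a bounded box. A feasible, bounded LP attains a finite optimum at a vertex.

Feasible with finite optimum z* = -31.5 at (3.5, 0).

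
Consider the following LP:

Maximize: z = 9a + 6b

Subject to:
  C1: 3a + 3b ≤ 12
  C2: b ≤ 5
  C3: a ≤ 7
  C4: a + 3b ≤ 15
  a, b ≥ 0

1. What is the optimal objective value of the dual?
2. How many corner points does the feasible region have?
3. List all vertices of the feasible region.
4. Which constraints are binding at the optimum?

1. 36 (by strong duality, equal to the primal optimum)
2. 3
3. (0, 0), (4, 0), (0, 4)
4. C1, b ≥ 0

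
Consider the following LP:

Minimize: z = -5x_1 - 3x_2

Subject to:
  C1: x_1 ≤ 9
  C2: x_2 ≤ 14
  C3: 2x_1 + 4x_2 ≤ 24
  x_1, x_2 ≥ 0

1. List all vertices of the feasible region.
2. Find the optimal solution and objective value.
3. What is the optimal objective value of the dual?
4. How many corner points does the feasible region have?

1. (0, 0), (9, 0), (9, 1.5), (0, 6)
2. x_1 = 9, x_2 = 1.5, z = -49.5
3. -49.5 (by strong duality, equal to the primal optimum)
4. 4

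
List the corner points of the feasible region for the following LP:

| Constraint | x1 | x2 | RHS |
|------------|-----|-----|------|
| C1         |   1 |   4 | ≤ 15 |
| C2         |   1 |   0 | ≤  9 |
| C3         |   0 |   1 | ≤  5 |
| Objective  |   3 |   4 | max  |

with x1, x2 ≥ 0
Each vertex is the intersection of two constraint boundaries that also satisfies all remaining constraints:
  x1 = 0 and x2 = 0 → (0, 0)
  x1 = 9 and x2 = 0 → (9, 0)
  x1 + 4x2 = 15 and x1 = 9 → (9, 1.5)
  x1 + 4x2 = 15 and x1 = 0 → (0, 3.75)

Vertices: (0, 0), (9, 0), (9, 1.5), (0, 3.75)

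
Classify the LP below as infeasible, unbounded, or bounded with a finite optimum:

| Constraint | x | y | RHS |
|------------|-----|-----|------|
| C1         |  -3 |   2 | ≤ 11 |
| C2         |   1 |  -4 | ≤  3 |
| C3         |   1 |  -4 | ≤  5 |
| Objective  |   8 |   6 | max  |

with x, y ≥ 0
Feasible point: (0, 0) satisfies every constraint, so the LP is feasible.
Direction d = (1, 1): for each constraint row a, a·d ≤ 0 —
  (-3)(1) + (2)(1) = -1 ≤ 0
  (1)(1) + (-4)(1) = -3 ≤ 0
  (1)(1) + (-4)(1) = -3 ≤ 0
and d ≥ 0, so (0, 0) + t·d stays feasible for every t ≥ 0. Along this ray z = 8x + 6y changes by 14 per unit t, so z → +∞.

Unbounded — the objective can increase without bound over the feasible region.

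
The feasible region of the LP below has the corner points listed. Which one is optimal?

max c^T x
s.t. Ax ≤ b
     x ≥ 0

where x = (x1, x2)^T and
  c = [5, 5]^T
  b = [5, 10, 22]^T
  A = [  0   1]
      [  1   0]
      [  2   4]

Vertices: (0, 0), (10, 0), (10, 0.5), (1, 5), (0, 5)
Evaluating z = 5x1 + 5x2 at each vertex:
  (0, 0): z = 0
  (10, 0): z = 50
  (10, 0.5): z = 52.5
  (1, 5): z = 30
  (0, 5): z = 25

The largest value is z = 52.5, attained at (10, 0.5).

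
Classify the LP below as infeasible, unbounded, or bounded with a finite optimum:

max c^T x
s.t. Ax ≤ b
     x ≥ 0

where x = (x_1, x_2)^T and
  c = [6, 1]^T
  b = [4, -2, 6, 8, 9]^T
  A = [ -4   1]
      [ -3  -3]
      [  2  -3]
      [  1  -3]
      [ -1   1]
Feasible point: (0, 1) satisfies every constraint, so the LP is feasible.
Direction d = (1, 1): for each constraint row a, a·d ≤ 0 —
  (-4)(1) + (1)(1) = -3 ≤ 0
  (-3)(1) + (-3)(1) = -6 ≤ 0
  (2)(1) + (-3)(1) = -1 ≤ 0
  (1)(1) + (-3)(1) = -2 ≤ 0
  (-1)(1) + (1)(1) = 0 ≤ 0
and d ≥ 0, so (0, 1) + t·d stays feasible for every t ≥ 0. Along this ray z = 6x_1 + x_2 changes by 7 per unit t, so z → +∞.

Unbounded: there is a feasible ray along which z → +∞.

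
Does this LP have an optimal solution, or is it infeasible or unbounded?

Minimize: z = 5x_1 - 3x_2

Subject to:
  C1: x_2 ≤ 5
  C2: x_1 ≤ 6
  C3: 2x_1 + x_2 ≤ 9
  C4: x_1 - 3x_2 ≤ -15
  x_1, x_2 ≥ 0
The point (0, 5) satisfies every constraint, so the LP is feasible; the constraints give x_1 ≤ 6 and x_2 ≤ 5, which with x_1, x_2 ≥ 0 keep the feasible region inside a bounded box. A feasible, bounded LP attains a finite optimum at a vertex.

Feasible with finite optimum z* = -15 at (0, 5).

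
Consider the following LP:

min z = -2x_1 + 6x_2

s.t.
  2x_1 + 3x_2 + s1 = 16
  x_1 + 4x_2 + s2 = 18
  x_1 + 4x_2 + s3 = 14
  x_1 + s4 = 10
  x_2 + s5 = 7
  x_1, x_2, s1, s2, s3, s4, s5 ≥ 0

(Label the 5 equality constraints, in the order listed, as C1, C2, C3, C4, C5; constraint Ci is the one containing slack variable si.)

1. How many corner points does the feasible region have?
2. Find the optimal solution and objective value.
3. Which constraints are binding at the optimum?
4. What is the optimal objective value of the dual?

1. 4
2. x_1 = 8, x_2 = 0, z = -16
3. C1, x_2 ≥ 0
4. -16 (by strong duality, equal to the primal optimum)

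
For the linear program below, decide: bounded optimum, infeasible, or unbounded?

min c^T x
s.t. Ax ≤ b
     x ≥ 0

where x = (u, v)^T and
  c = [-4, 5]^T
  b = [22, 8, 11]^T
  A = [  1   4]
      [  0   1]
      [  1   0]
The point (11, 0) satisfies every constraint, so the LP is feasible; the constraints give u ≤ 11 and v ≤ 8, which with u, v ≥ 0 keep the feasible region inside a bounded box. A feasible, bounded LP attains a finite optimum at a vertex.

Evaluating z = -4u + 5v at each vertex:
  (0, 0): z = 0
  (11, 0): z = -44
  (11, 2.75): z = -30.25
  (0, 5.5): z = 27.5

The LP has an optimal solution: (11, 0) with z = -44.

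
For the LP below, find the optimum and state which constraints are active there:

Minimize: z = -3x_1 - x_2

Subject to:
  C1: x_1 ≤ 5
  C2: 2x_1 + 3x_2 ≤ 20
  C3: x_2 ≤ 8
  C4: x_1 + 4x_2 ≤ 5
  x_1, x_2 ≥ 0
Optimal: x_1 = 5, x_2 = 0
Slack at optimum:
  C1: slack = 0 (binding)
  C2: slack = 10
  C3: slack = 8
  C4: slack = 0 (binding)
  x_1 ≥ 0: x_1 = 5
  x_2 ≥ 0: x_2 = 0 (binding)
Binding constraints: C1, C4, x_2 ≥ 0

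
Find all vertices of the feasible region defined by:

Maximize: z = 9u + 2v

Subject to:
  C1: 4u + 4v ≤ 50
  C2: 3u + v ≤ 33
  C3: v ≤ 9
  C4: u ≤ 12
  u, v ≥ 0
Each vertex is the intersection of two constraint boundaries that also satisfies all remaining constraints:
  u = 0 and v = 0 → (0, 0)
  3u + v = 33 and v = 0 → (11, 0)
  4u + 4v = 50 and 3u + v = 33 → (10.25, 2.25)
  4u + 4v = 50 and v = 9 → (3.5, 9)
  v = 9 and u = 0 → (0, 9)

Vertices: (0, 0), (11, 0), (10.25, 2.25), (3.5, 9), (0, 9)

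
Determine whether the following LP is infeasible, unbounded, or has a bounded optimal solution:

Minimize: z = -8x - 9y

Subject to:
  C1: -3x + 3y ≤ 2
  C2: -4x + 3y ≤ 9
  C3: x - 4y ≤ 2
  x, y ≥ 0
Feasible point: (0, 0) satisfies every constraint, so the LP is feasible.
Direction d = (1, 1): for each constraint row a, a·d ≤ 0 —
  (-3)(1) + (3)(1) = 0 ≤ 0
  (-4)(1) + (3)(1) = -1 ≤ 0
  (1)(1) + (-4)(1) = -3 ≤ 0
and d ≥ 0, so (0, 0) + t·d stays feasible for every t ≥ 0. Along this ray z = -8x - 9y changes by -17 per unit t, so z → −∞.

Unbounded — the objective can decrease without bound over the feasible region.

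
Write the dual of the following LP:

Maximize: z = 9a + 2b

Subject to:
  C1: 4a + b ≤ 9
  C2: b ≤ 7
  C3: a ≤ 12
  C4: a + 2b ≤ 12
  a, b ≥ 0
Minimize: z = 9y1 + 7y2 + 12y3 + 12y4

Subject to:
  C1: -4y1 - y3 - y4 ≤ -9
  C2: -y1 - y2 - 2y4 ≤ -2
  y1, y2, y3, y4 ≥ 0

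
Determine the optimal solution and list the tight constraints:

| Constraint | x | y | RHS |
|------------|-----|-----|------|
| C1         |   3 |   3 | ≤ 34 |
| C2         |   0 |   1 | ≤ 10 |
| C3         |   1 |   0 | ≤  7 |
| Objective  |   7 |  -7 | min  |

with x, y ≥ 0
Optimal: x = 0, y = 10
Slack at optimum:
  C1: slack = 4
  C2: slack = 0 (binding)
  C3: slack = 7
  x ≥ 0: x = 0 (binding)
  y ≥ 0: y = 10
Binding constraints: C2, x ≥ 0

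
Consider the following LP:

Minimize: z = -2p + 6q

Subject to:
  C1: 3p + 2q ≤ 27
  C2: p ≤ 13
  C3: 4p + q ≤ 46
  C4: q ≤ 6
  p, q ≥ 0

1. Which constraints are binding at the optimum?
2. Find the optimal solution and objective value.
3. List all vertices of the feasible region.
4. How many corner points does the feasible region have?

1. C1, q ≥ 0
2. p = 9, q = 0, z = -18
3. (0, 0), (9, 0), (5, 6), (0, 6)
4. 4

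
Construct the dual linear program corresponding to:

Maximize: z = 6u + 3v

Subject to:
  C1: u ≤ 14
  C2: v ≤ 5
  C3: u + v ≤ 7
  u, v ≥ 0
Minimize: z = 14y1 + 5y2 + 7y3

Subject to:
  C1: -y1 - y3 ≤ -6
  C2: -y2 - y3 ≤ -3
  y1, y2, y3 ≥ 0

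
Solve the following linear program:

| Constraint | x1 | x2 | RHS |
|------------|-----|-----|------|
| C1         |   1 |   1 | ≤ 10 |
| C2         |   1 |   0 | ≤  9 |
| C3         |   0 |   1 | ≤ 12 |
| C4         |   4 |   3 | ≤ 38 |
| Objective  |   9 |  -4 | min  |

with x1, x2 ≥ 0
x1 = 0, x2 = 10, z = -40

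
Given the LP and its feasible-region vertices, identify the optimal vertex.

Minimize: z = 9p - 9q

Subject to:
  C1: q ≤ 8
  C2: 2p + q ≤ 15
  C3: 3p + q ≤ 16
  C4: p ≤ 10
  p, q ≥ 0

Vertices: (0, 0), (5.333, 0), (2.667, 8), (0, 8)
Evaluating z = 9p - 9q at each vertex:
  (0, 0): z = 0
  (5.333, 0): z = 48
  (2.667, 8): z = -48
  (0, 8): z = -72

The smallest value is z = -72, attained at (0, 8).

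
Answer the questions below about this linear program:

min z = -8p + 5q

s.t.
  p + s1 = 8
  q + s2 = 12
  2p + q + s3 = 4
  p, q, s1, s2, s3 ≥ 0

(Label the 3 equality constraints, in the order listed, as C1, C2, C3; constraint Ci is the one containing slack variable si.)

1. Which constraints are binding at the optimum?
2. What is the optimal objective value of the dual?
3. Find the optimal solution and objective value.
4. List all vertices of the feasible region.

1. C3, q ≥ 0
2. -16 (by strong duality, equal to the primal optimum)
3. p = 2, q = 0, z = -16
4. (0, 0), (2, 0), (0, 4)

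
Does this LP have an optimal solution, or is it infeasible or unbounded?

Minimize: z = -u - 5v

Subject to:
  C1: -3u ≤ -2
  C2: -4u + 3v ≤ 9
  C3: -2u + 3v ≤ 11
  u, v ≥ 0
Feasible point: (1, 0) satisfies every constraint, so the LP is feasible.
Direction d = (1, 0): for each constraint row a, a·d ≤ 0 —
  (-3)(1) + (0)(0) = -3 ≤ 0
  (-4)(1) + (3)(0) = -4 ≤ 0
  (-2)(1) + (3)(0) = -2 ≤ 0
and d ≥ 0, so (1, 0) + t·d stays feasible for every t ≥ 0. Along this ray z = -u - 5v changes by -1 per unit t, so z → −∞.

The LP is unbounded; z can be made arbitrarily small.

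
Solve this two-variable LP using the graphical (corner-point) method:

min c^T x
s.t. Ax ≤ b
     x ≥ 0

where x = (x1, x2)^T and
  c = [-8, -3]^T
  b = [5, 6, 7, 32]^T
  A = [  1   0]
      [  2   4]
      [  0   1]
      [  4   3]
x1 = 3, x2 = 0, z = -24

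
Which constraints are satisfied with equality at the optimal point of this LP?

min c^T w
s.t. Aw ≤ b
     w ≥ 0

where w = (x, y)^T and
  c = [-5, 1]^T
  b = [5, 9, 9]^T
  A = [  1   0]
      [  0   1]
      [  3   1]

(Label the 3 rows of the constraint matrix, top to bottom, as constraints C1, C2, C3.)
Optimal: x = 3, y = 0
Slack at optimum:
  C1: slack = 2
  C2: slack = 9
  C3: slack = 0 (binding)
  x ≥ 0: x = 3
  y ≥ 0: y = 0 (binding)
Binding constraints: C3, y ≥ 0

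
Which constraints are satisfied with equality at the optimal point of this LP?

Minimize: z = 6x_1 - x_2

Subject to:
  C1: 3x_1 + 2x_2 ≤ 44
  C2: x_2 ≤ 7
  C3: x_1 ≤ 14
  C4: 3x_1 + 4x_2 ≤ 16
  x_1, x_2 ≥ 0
Optimal: x_1 = 0, x_2 = 4
Slack at optimum:
  C1: slack = 36
  C2: slack = 3
  C3: slack = 14
  C4: slack = 0 (binding)
  x_1 ≥ 0: x_1 = 0 (binding)
  x_2 ≥ 0: x_2 = 4
Binding constraints: C4, x_1 ≥ 0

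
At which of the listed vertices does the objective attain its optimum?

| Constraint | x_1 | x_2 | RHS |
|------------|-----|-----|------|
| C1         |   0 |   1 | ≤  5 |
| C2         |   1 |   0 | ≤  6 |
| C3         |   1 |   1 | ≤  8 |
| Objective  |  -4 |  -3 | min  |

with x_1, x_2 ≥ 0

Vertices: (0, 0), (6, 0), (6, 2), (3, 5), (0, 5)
(6, 2) with z = -30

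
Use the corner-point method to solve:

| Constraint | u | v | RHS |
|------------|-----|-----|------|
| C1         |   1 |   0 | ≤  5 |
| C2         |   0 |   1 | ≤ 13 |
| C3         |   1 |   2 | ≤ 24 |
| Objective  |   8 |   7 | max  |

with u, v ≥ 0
Each vertex is the intersection of two constraint boundaries that also satisfies all remaining constraints:
  u = 0 and v = 0 → (0, 0)
  u = 5 and v = 0 → (5, 0)
  u = 5 and u + 2v = 24 → (5, 9.5)
  u + 2v = 24 and u = 0 → (0, 12)

Evaluating z = 8u + 7v at each vertex:
  (0, 0): z = 0
  (5, 0): z = 40
  (5, 9.5): z = 106.5
  (0, 12): z = 84

The maximum is at (5, 9.5) with z = 106.5.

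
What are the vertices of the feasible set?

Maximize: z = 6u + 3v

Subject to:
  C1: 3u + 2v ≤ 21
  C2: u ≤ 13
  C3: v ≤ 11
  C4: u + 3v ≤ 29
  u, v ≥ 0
Each vertex is the intersection of two constraint boundaries that also satisfies all remaining constraints:
  u = 0 and v = 0 → (0, 0)
  3u + 2v = 21 and v = 0 → (7, 0)
  3u + 2v = 21 and u + 3v = 29 → (0.7143, 9.429)
  u + 3v = 29 and u = 0 → (0, 9.667)

Vertices: (0, 0), (7, 0), (0.7143, 9.429), (0, 9.667)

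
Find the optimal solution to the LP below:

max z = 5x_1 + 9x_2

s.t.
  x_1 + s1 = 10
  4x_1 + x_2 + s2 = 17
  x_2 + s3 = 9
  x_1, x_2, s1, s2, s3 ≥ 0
x_1 = 2, x_2 = 9, z = 91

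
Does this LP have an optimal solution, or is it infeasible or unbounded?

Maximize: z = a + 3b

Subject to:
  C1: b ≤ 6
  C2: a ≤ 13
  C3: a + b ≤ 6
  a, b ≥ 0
The point (0, 6) satisfies every constraint, so the LP is feasible; the constraints give a ≤ 13 and b ≤ 6, which with a, b ≥ 0 keep the feasible region inside a bounded box. A feasible, bounded LP attains a finite optimum at a vertex.

Evaluating z = a + 3b at each vertex:
  (0, 0): z = 0
  (6, 0): z = 6
  (0, 6): z = 18

Bounded optimum: z* = 18 at (0, 6).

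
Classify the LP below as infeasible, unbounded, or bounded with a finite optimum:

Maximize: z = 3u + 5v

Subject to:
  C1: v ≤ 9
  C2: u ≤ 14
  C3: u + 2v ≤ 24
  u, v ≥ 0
The point (14, 5) satisfies every constraint, so the LP is feasible; the constraints give u ≤ 14 and v ≤ 9, which with u, v ≥ 0 keep the feasible region inside a bounded box. A feasible, bounded LP attains a finite optimum at a vertex.

Evaluating z = 3u + 5v at each vertex:
  (0, 0): z = 0
  (14, 0): z = 42
  (14, 5): z = 67
  (6, 9): z = 63
  (0, 9): z = 45

Feasible with finite optimum z* = 67 at (14, 5).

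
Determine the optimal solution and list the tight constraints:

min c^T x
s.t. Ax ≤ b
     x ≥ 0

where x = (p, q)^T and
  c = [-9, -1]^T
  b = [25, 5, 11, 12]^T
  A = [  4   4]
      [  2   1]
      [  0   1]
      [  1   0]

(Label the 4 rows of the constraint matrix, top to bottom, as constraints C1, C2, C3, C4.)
Optimal: p = 2.5, q = 0
Binding: C2, q ≥ 0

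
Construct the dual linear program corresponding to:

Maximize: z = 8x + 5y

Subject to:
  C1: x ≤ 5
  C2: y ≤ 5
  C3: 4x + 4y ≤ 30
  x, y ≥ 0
Minimize: z = 5y1 + 5y2 + 30y3

Subject to:
  C1: -y1 - 4y3 ≤ -8
  C2: -y2 - 4y3 ≤ -5
  y1, y2, y3 ≥ 0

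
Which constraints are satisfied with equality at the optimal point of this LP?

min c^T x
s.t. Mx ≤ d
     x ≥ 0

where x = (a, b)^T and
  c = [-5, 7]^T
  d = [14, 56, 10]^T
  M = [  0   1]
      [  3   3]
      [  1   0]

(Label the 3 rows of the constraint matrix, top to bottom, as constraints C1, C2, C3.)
Optimal: a = 10, b = 0
Slack at optimum:
  C1: slack = 14
  C2: slack = 26
  C3: slack = 0 (binding)
  a ≥ 0: a = 10
  b ≥ 0: b = 0 (binding)
Binding constraints: C3, b ≥ 0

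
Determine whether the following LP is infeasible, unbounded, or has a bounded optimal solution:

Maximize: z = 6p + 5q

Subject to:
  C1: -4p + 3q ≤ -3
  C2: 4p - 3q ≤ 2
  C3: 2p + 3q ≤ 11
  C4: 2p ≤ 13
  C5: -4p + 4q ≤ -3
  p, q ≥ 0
C2 requires 4p - 3q ≤ 2, while C1 (-4p + 3q ≤ -3) is equivalent to 4p - 3q ≥ 3. Together they would need 3 ≤ 4p - 3q ≤ 2, which is impossible since 3 > 2. No point satisfies all constraints.

Infeasible: no point satisfies all constraints simultaneously.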